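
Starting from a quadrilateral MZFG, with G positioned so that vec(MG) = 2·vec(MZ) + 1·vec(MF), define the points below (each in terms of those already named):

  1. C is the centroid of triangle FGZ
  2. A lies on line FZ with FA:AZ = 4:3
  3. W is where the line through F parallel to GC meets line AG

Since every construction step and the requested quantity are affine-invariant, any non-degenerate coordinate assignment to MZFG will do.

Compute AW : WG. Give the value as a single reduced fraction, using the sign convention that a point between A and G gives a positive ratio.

Choose coordinates M = (0, 0), Z = (1, 0), F = (0, 1), G = (2, 1).
1. C is the centroid of triangle FGZ ⇒ C = (1, 2/3)
2. A lies on line FZ with FA:AZ = 4:3 ⇒ A = (4/7, 3/7)
3. W is where the line through F parallel to GC meets line AG ⇒ W = (12, 5)
W = A + t·(G−A) with t = 8, so AW:WG = t:(1−t) = 8:-7

AW:WG = -8/7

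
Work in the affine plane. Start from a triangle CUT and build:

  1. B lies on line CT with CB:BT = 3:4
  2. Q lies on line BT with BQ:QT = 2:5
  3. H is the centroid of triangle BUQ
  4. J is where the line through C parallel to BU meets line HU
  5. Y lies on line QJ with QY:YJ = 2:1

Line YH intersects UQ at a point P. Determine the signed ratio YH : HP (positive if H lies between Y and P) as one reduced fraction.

YH:HP = -25/4

Set C = (0, 0), U = (1, 0), T = (0, 1); any affine frame gives the same invariant.
1. B lies on line CT with CB:BT = 3:4 ⇒ B = (0, 3/7)
2. Q lies on line BT with BQ:QT = 2:5 ⇒ Q = (0, 29/49)
3. H is the centroid of triangle BUQ ⇒ H = (1/3, 50/147)
4. J is where the line through C parallel to BU meets line HU ⇒ J = (25/4, -75/28)
5. Y lies on line QJ with QY:YJ = 2:1 ⇒ Y = (25/6, -467/294)
line YH meets UQ at P = (71/75, 116/3675)
H = Y + t·(P−Y) with t = 25/21, so YH:HP = 25/21:-4/21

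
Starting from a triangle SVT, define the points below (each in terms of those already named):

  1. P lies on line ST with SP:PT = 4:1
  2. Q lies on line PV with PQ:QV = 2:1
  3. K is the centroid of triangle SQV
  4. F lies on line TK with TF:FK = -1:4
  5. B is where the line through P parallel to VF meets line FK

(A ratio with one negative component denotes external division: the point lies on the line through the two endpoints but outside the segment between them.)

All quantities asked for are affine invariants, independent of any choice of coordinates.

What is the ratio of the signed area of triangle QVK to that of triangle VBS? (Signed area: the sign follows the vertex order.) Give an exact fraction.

[QVK]:[VBS] = -12/53

Work in coordinates with S = (0, 0), V = (1, 0), T = (0, 1).
1. P lies on line ST with SP:PT = 4:1 ⇒ P = (0, 4/5)
2. Q lies on line PV with PQ:QV = 2:1 ⇒ Q = (2/3, 4/15)
3. K is the centroid of triangle SQV ⇒ K = (5/9, 4/45)
4. F lies on line TK with TF:FK = -1:4 ⇒ F = (-5/27, 176/135)
5. B is where the line through P parallel to VF meets line FK ⇒ B = (10/27, 53/135)
2·[QVK] = -4/45, 2·[VBS] = 53/135
[QVK]:[VBS] = -4/45:53/135 = -12/53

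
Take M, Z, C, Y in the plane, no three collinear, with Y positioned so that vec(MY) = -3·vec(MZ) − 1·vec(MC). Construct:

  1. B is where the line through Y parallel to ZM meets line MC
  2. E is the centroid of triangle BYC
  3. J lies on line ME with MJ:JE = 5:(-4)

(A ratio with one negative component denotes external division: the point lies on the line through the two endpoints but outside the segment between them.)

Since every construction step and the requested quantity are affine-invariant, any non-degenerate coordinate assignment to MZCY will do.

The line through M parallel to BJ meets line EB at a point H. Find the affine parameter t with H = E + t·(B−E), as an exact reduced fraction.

t = -1/4

Set M = (0, 0), Z = (1, 0), C = (0, 1), Y = (-3, -1); any affine frame gives the same invariant.
1. B is where the line through Y parallel to ZM meets line MC ⇒ B = (0, -1)
2. E is the centroid of triangle BYC ⇒ E = (-1, -1/3)
3. J lies on line ME with MJ:JE = 5:(-4) ⇒ J = (-5, -5/3)
through M parallel to BJ: direction (-5, -2/3); meets EB at H = (-5/4, -1/6)
H = E + t·(B−E) with t = -1/4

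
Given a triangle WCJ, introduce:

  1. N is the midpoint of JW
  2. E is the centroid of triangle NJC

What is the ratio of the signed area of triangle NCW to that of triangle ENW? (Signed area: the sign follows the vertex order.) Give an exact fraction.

[NCW]:[ENW] = -3

Work in coordinates with W = (0, 0), C = (1, 0), J = (0, 1).
1. N is the midpoint of JW ⇒ N = (0, 1/2)
2. E is the centroid of triangle NJC ⇒ E = (1/3, 1/2)
2·[NCW] = -1/2, 2·[ENW] = 1/6
[NCW]:[ENW] = -1/2:1/6 = -3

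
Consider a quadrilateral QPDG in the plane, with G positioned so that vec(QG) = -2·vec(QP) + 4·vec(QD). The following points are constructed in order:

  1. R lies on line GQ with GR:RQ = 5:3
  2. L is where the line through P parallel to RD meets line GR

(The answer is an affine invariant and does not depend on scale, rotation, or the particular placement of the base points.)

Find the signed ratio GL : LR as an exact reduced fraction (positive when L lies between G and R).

GL:LR = -6

Choose coordinates Q = (0, 0), P = (1, 0), D = (0, 1), G = (-2, 4).
1. R lies on line GQ with GR:RQ = 5:3 ⇒ R = (-3/4, 3/2)
2. L is where the line through P parallel to RD meets line GR ⇒ L = (-1/2, 1)
L = G + t·(R−G) with t = 6/5, so GL:LR = t:(1−t) = 6/5:-1/5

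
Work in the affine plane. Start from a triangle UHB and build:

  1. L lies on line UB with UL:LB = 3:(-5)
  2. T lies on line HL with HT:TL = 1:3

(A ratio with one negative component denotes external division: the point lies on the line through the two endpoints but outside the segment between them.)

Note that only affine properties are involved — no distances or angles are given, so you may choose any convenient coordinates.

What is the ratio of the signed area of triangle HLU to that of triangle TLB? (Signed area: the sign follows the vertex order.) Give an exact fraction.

[HLU]:[TLB] = 4/5

Work in coordinates with U = (0, 0), H = (1, 0), B = (0, 1).
1. L lies on line UB with UL:LB = 3:(-5) ⇒ L = (0, -3/2)
2. T lies on line HL with HT:TL = 1:3 ⇒ T = (3/4, -3/8)
2·[HLU] = -3/2, 2·[TLB] = -15/8
[HLU]:[TLB] = -3/2:-15/8 = 4/5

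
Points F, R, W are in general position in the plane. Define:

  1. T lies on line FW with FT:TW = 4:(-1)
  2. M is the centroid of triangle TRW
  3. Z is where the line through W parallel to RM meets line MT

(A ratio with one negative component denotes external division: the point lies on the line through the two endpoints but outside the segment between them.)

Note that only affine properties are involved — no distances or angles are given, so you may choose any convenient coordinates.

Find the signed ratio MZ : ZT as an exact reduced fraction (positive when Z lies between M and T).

Work in coordinates with F = (0, 0), R = (1, 0), W = (0, 1).
1. T lies on line FW with FT:TW = 4:(-1) ⇒ T = (0, 4/3)
2. M is the centroid of triangle TRW ⇒ M = (1/3, 7/9)
3. Z is where the line through W parallel to RM meets line MT ⇒ Z = (2/3, 2/9)
Z = M + t·(T−M) with t = -1, so MZ:ZT = t:(1−t) = -1:2

MZ:ZT = -1/2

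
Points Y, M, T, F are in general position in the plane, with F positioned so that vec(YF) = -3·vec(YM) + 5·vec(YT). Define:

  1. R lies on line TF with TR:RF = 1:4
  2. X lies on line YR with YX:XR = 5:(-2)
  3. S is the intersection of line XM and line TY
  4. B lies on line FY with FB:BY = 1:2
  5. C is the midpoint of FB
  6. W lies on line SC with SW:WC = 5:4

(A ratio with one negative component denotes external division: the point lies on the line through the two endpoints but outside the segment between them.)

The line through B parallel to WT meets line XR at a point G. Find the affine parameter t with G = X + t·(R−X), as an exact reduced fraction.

Work in coordinates with Y = (0, 0), M = (1, 0), T = (0, 1), F = (-3, 5).
1. R lies on line TF with TR:RF = 1:4 ⇒ R = (-3/5, 9/5)
2. X lies on line YR with YX:XR = 5:(-2) ⇒ X = (-1, 3)
3. S is the intersection of line XM and line TY ⇒ S = (0, 3/2)
4. B lies on line FY with FB:BY = 1:2 ⇒ B = (-2, 10/3)
5. C is the midpoint of FB ⇒ C = (-5/2, 25/6)
6. W lies on line SC with SW:WC = 5:4 ⇒ W = (-25/18, 161/54)
through B parallel to WT: direction (25/18, -107/54); meets XR at G = (-18/59, 54/59)
G = X + t·(R−X) with t = 205/118

t = 205/118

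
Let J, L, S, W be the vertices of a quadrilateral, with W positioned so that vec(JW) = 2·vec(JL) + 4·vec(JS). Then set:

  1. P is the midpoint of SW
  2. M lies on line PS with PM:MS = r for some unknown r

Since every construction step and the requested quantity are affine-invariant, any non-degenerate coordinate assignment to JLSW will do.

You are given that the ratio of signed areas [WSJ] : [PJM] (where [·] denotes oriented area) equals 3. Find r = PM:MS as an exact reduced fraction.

Work in coordinates with J = (0, 0), L = (1, 0), S = (0, 1), W = (2, 4).
1. P is the midpoint of SW ⇒ P = (1, 5/2)
2. With PM:MS = r, write λ = r/(r+1) so M = P + λ·(S−P); M is affine-linear in λ
Every point depending on M is an affine combination of M and λ-independent points, so each such coordinate is linear in λ; the λ² term in each signed area is a multiple of (S−P)×(S−P) = 0, so 2·[WSJ] and 2·[PJM] are each linear in λ. Evaluating at λ=0 and λ=1:
  2·[WSJ] = 2,   2·[PJM] = −λ
So [WSJ]:[PJM] = (2) / (−λ). Setting this equal to 3:
  2 = 3·(−λ)  ⇒  λ = -2/3
Then r = λ/(1−λ) = (-2/3)/(5/3) = -2/5. Check: with r = -2/5, M = (5/3, 7/2) and [WSJ]:[PJM] = 3 as required.

r = -2/5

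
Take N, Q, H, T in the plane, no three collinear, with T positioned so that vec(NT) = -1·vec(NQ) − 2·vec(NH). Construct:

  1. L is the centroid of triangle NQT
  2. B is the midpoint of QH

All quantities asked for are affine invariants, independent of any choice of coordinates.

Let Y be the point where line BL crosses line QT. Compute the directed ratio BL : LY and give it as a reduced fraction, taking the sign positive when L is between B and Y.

Work in coordinates with N = (0, 0), Q = (1, 0), H = (0, 1), T = (-1, -2).
1. L is the centroid of triangle NQT ⇒ L = (0, -2/3)
2. B is the midpoint of QH ⇒ B = (1/2, 1/2)
line BL meets QT at Y = (-1/4, -5/4)
L = B + t·(Y−B) with t = 2/3, so BL:LY = 2/3:1/3

BL:LY = 2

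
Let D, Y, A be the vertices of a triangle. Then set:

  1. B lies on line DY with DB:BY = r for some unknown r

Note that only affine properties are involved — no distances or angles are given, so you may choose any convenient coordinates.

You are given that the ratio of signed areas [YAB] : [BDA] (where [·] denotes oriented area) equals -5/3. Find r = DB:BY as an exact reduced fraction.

Assign D = (0, 0), Y = (1, 0), A = (0, 1) — the answer is frame-independent, so this choice is without loss of generality.
1. With DB:BY = r, write λ = r/(r+1) so B = D + λ·(Y−D); B is affine-linear in λ
Every point depending on B is an affine combination of B and λ-independent points, so each such coordinate is linear in λ; the λ² term in each signed area is a multiple of (Y−D)×(Y−D) = 0, so 2·[YAB] and 2·[BDA] are each linear in λ. Evaluating at λ=0 and λ=1:
  2·[YAB] = −λ + 1,   2·[BDA] = −λ
So [YAB]:[BDA] = (−λ + 1) / (−λ). Setting this equal to -5/3:
  −λ + 1 = -5/3·(−λ)  ⇒  λ = 3/8
Then r = λ/(1−λ) = (3/8)/(5/8) = 3/5. Check: with r = 3/5, B = (3/8, 0) and [YAB]:[BDA] = -5/3 as required.

r = 3/5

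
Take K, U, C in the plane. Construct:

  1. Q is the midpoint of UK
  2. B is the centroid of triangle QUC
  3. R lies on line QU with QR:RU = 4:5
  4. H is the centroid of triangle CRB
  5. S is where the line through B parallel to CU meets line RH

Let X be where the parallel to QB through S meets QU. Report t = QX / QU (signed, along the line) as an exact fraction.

Assign K = (0, 0), U = (1, 0), C = (0, 1) — the answer is frame-independent, so this choice is without loss of generality.
1. Q is the midpoint of UK ⇒ Q = (1/2, 0)
2. B is the centroid of triangle QUC ⇒ B = (1/2, 1/3)
3. R lies on line QU with QR:RU = 4:5 ⇒ R = (13/18, 0)
4. H is the centroid of triangle CRB ⇒ H = (11/27, 4/9)
5. S is where the line through B parallel to CU meets line RH ⇒ S = (19/42, 8/21)
through S parallel to QB: direction (0, 1/3); meets QU at X = (19/42, 0)
X = Q + t·(U−Q) with t = -2/21

t = -2/21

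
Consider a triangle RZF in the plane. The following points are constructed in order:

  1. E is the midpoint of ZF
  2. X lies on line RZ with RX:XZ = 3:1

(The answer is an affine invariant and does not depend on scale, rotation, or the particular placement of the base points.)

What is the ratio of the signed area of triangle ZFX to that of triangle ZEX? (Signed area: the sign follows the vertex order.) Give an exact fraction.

[ZFX]:[ZEX] = 2

Assign R = (0, 0), Z = (1, 0), F = (0, 1) — the answer is frame-independent, so this choice is without loss of generality.
1. E is the midpoint of ZF ⇒ E = (1/2, 1/2)
2. X lies on line RZ with RX:XZ = 3:1 ⇒ X = (3/4, 0)
2·[ZFX] = 1/4, 2·[ZEX] = 1/8
[ZFX]:[ZEX] = 1/4:1/8 = 2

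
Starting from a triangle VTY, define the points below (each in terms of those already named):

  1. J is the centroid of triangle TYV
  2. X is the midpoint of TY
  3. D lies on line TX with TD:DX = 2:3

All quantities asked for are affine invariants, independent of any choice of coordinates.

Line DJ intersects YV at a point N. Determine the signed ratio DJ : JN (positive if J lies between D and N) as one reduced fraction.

DJ:JN = 7/5

Work in coordinates with V = (0, 0), T = (1, 0), Y = (0, 1).
1. J is the centroid of triangle TYV ⇒ J = (1/3, 1/3)
2. X is the midpoint of TY ⇒ X = (1/2, 1/2)
3. D lies on line TX with TD:DX = 2:3 ⇒ D = (4/5, 1/5)
line DJ meets YV at N = (0, 3/7)
J = D + t·(N−D) with t = 7/12, so DJ:JN = 7/12:5/12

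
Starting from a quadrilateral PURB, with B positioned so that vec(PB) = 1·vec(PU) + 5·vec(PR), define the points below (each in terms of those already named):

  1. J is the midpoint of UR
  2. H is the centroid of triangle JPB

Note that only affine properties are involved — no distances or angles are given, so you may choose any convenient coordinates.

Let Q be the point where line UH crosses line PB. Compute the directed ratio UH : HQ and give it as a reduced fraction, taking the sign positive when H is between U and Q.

Set P = (0, 0), U = (1, 0), R = (0, 1), B = (1, 5); any affine frame gives the same invariant.
1. J is the midpoint of UR ⇒ J = (1/2, 1/2)
2. H is the centroid of triangle JPB ⇒ H = (1/2, 11/6)
line UH meets PB at Q = (11/26, 55/26)
H = U + t·(Q−U) with t = 13/15, so UH:HQ = 13/15:2/15

UH:HQ = 13/2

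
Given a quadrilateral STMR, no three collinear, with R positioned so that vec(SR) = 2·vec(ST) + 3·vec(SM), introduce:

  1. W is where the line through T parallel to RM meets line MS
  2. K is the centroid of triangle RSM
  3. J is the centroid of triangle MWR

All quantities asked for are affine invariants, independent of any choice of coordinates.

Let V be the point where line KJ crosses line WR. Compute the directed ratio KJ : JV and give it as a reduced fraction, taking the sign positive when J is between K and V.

Work in coordinates with S = (0, 0), T = (1, 0), M = (0, 1), R = (2, 3).
1. W is where the line through T parallel to RM meets line MS ⇒ W = (0, -1)
2. K is the centroid of triangle RSM ⇒ K = (2/3, 4/3)
3. J is the centroid of triangle MWR ⇒ J = (2/3, 1)
line KJ meets WR at V = (2/3, 1/3)
J = K + t·(V−K) with t = 1/3, so KJ:JV = 1/3:2/3

KJ:JV = 1/2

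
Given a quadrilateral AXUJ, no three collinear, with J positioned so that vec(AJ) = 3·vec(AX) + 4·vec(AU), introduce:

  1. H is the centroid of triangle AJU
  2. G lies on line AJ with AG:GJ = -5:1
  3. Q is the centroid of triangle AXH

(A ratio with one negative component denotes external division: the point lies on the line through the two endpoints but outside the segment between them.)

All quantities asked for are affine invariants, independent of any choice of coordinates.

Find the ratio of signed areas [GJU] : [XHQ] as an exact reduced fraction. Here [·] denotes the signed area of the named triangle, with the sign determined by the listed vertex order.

Choose coordinates A = (0, 0), X = (1, 0), U = (0, 1), J = (3, 4).
1. H is the centroid of triangle AJU ⇒ H = (1, 5/3)
2. G lies on line AJ with AG:GJ = -5:1 ⇒ G = (15/4, 5)
3. Q is the centroid of triangle AXH ⇒ Q = (2/3, 5/9)
2·[GJU] = -3/4, 2·[XHQ] = 5/9
[GJU]:[XHQ] = -3/4:5/9 = -27/20

[GJU]:[XHQ] = -27/20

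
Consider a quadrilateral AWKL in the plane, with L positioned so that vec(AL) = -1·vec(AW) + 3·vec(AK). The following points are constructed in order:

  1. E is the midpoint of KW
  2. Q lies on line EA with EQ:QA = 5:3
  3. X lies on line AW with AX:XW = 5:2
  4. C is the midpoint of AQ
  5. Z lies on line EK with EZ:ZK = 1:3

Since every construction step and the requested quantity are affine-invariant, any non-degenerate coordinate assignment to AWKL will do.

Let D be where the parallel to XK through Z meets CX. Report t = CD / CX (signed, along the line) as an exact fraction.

Assign A = (0, 0), W = (1, 0), K = (0, 1), L = (-1, 3) — the answer is frame-independent, so this choice is without loss of generality.
1. E is the midpoint of KW ⇒ E = (1/2, 1/2)
2. Q lies on line EA with EQ:QA = 5:3 ⇒ Q = (3/16, 3/16)
3. X lies on line AW with AX:XW = 5:2 ⇒ X = (5/7, 0)
4. C is the midpoint of AQ ⇒ C = (3/32, 3/32)
5. Z lies on line EK with EZ:ZK = 1:3 ⇒ Z = (3/8, 5/8)
through Z parallel to XK: direction (-5/7, 1); meets CX at D = (2897/3472, -9/496)
D = C + t·(X−C) with t = 37/31

t = 37/31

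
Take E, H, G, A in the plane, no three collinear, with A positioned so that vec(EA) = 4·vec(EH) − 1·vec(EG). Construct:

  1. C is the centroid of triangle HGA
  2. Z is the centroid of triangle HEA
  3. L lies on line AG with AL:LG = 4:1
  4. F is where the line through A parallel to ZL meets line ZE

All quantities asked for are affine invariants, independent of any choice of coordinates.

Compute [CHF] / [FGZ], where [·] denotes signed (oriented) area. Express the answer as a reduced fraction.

[CHF]:[FGZ] = 43/180

Set E = (0, 0), H = (1, 0), G = (0, 1), A = (4, -1); any affine frame gives the same invariant.
1. C is the centroid of triangle HGA ⇒ C = (5/3, 0)
2. Z is the centroid of triangle HEA ⇒ Z = (5/3, -1/3)
3. L lies on line AG with AL:LG = 4:1 ⇒ L = (4/5, 3/5)
4. F is where the line through A parallel to ZL meets line ZE ⇒ F = (215/57, -43/57)
2·[CHF] = 86/171, 2·[FGZ] = 40/19
[CHF]:[FGZ] = 86/171:40/19 = 43/180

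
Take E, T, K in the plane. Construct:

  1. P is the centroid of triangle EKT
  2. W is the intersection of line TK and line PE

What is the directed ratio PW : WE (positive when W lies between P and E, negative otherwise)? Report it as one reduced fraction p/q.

Set E = (0, 0), T = (1, 0), K = (0, 1); any affine frame gives the same invariant.
1. P is the centroid of triangle EKT ⇒ P = (1/3, 1/3)
2. W is the intersection of line TK and line PE ⇒ W = (1/2, 1/2)
W = P + t·(E−P) with t = -1/2, so PW:WE = t:(1−t) = -1/2:3/2

PW:WE = -1/3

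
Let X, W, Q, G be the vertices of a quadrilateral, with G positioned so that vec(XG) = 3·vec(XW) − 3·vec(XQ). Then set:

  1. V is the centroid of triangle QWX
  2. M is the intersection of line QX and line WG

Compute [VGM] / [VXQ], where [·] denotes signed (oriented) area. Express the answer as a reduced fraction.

[VGM]:[VXQ] = -6

Choose coordinates X = (0, 0), W = (1, 0), Q = (0, 1), G = (3, -3).
1. V is the centroid of triangle QWX ⇒ V = (1/3, 1/3)
2. M is the intersection of line QX and line WG ⇒ M = (0, 3/2)
2·[VGM] = 2, 2·[VXQ] = -1/3
[VGM]:[VXQ] = 2:-1/3 = -6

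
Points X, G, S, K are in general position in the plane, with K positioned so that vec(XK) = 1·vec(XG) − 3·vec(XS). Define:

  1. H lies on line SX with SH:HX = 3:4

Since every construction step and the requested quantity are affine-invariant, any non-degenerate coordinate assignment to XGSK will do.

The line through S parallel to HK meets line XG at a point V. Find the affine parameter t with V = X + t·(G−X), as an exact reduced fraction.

t = 7/25

Choose coordinates X = (0, 0), G = (1, 0), S = (0, 1), K = (1, -3).
1. H lies on line SX with SH:HX = 3:4 ⇒ H = (0, 4/7)
through S parallel to HK: direction (1, -25/7); meets XG at V = (7/25, 0)
V = X + t·(G−X) with t = 7/25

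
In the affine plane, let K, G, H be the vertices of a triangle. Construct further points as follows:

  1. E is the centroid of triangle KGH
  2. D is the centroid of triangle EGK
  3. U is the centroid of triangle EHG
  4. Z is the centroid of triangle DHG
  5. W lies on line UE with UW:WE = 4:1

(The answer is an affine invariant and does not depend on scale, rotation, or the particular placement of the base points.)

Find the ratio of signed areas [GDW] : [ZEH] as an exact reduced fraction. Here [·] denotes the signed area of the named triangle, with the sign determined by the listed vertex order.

[GDW]:[ZEH] = 17/15

Assign K = (0, 0), G = (1, 0), H = (0, 1) — the answer is frame-independent, so this choice is without loss of generality.
1. E is the centroid of triangle KGH ⇒ E = (1/3, 1/3)
2. D is the centroid of triangle EGK ⇒ D = (4/9, 1/9)
3. U is the centroid of triangle EHG ⇒ U = (4/9, 4/9)
4. Z is the centroid of triangle DHG ⇒ Z = (13/27, 10/27)
5. W lies on line UE with UW:WE = 4:1 ⇒ W = (16/45, 16/45)
2·[GDW] = -17/135, 2·[ZEH] = -1/9
[GDW]:[ZEH] = -17/135:-1/9 = 17/15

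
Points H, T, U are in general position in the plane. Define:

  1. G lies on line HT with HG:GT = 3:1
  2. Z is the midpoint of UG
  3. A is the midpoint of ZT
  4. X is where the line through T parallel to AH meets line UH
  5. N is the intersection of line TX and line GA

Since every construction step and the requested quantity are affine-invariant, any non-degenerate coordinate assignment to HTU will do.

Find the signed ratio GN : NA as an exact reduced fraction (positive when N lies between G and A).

Assign H = (0, 0), T = (1, 0), U = (0, 1) — the answer is frame-independent, so this choice is without loss of generality.
1. G lies on line HT with HG:GT = 3:1 ⇒ G = (3/4, 0)
2. Z is the midpoint of UG ⇒ Z = (3/8, 1/2)
3. A is the midpoint of ZT ⇒ A = (11/16, 1/4)
4. X is where the line through T parallel to AH meets line UH ⇒ X = (0, -4/11)
5. N is the intersection of line TX and line GA ⇒ N = (37/48, -1/12)
N = G + t·(A−G) with t = -1/3, so GN:NA = t:(1−t) = -1/3:4/3

GN:NA = -1/4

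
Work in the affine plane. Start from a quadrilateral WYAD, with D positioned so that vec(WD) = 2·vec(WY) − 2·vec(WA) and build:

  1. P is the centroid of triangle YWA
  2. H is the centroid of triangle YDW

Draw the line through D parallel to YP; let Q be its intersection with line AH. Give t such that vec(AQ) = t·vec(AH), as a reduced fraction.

t = 12/7

Set W = (0, 0), Y = (1, 0), A = (0, 1), D = (2, -2); any affine frame gives the same invariant.
1. P is the centroid of triangle YWA ⇒ P = (1/3, 1/3)
2. H is the centroid of triangle YDW ⇒ H = (1, -2/3)
through D parallel to YP: direction (-2/3, 1/3); meets AH at Q = (12/7, -13/7)
Q = A + t·(H−A) with t = 12/7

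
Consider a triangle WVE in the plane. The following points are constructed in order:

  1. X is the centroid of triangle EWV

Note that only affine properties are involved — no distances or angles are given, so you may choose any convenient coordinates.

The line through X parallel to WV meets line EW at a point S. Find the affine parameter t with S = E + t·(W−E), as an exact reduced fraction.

t = 2/3

Set W = (0, 0), V = (1, 0), E = (0, 1); any affine frame gives the same invariant.
1. X is the centroid of triangle EWV ⇒ X = (1/3, 1/3)
through X parallel to WV: direction (1, 0); meets EW at S = (0, 1/3)
S = E + t·(W−E) with t = 2/3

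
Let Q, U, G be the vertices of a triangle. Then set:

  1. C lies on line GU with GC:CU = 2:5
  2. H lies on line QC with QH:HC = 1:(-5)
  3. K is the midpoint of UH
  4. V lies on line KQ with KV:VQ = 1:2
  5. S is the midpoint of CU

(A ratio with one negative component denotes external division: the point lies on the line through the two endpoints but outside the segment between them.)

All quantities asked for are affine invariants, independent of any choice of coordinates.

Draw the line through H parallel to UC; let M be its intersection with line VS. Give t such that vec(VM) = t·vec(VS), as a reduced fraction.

t = -2/3

Choose coordinates Q = (0, 0), U = (1, 0), G = (0, 1).
1. C lies on line GU with GC:CU = 2:5 ⇒ C = (2/7, 5/7)
2. H lies on line QC with QH:HC = 1:(-5) ⇒ H = (-1/14, -5/28)
3. K is the midpoint of UH ⇒ K = (13/28, -5/56)
4. V lies on line KQ with KV:VQ = 1:2 ⇒ V = (13/42, -5/84)
5. S is the midpoint of CU ⇒ S = (9/14, 5/14)
through H parallel to UC: direction (-5/7, 5/7); meets VS at M = (11/126, -85/252)
M = V + t·(S−V) with t = -2/3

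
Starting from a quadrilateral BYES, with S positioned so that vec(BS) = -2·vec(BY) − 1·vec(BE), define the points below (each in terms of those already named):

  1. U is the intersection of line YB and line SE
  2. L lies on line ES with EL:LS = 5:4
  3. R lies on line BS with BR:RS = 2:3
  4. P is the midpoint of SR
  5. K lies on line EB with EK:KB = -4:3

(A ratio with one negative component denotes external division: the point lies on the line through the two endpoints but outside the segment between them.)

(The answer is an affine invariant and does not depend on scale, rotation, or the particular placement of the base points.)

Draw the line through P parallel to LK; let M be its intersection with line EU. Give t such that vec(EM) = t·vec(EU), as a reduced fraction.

Set B = (0, 0), Y = (1, 0), E = (0, 1), S = (-2, -1); any affine frame gives the same invariant.
1. U is the intersection of line YB and line SE ⇒ U = (-1, 0)
2. L lies on line ES with EL:LS = 5:4 ⇒ L = (-10/9, -1/9)
3. R lies on line BS with BR:RS = 2:3 ⇒ R = (-4/5, -2/5)
4. P is the midpoint of SR ⇒ P = (-7/5, -7/10)
5. K lies on line EB with EK:KB = -4:3 ⇒ K = (0, -3)
through P parallel to LK: direction (10/9, -26/9); meets EU at M = (-89/60, -29/60)
M = E + t·(U−E) with t = 89/60

t = 89/60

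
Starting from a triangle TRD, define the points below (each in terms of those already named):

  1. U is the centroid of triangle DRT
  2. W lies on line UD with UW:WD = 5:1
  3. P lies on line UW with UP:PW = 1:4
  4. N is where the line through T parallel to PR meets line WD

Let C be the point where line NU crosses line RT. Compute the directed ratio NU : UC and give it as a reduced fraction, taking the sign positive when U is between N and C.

Choose coordinates T = (0, 0), R = (1, 0), D = (0, 1).
1. U is the centroid of triangle DRT ⇒ U = (1/3, 1/3)
2. W lies on line UD with UW:WD = 5:1 ⇒ W = (1/18, 8/9)
3. P lies on line UW with UP:PW = 1:4 ⇒ P = (5/18, 4/9)
4. N is where the line through T parallel to PR meets line WD ⇒ N = (13/18, -4/9)
line NU meets RT at C = (1/2, 0)
U = N + t·(C−N) with t = 7/4, so NU:UC = 7/4:-3/4

NU:UC = -7/3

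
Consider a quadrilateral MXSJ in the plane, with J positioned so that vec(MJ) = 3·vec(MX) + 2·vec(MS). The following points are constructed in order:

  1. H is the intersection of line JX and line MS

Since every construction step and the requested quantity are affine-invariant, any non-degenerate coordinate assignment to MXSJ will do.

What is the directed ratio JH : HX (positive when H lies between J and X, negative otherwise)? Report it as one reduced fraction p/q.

Set M = (0, 0), X = (1, 0), S = (0, 1), J = (3, 2); any affine frame gives the same invariant.
1. H is the intersection of line JX and line MS ⇒ H = (0, -1)
H = J + t·(X−J) with t = 3/2, so JH:HX = t:(1−t) = 3/2:-1/2

JH:HX = -3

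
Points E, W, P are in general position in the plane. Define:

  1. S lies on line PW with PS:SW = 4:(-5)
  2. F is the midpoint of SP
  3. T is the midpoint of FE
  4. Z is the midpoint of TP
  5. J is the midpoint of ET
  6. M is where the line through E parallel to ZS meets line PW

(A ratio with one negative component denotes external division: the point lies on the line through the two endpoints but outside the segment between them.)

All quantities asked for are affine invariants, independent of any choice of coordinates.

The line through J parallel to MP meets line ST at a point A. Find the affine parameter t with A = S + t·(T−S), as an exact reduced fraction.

Work in coordinates with E = (0, 0), W = (1, 0), P = (0, 1).
1. S lies on line PW with PS:SW = 4:(-5) ⇒ S = (-4, 5)
2. F is the midpoint of SP ⇒ F = (-2, 3)
3. T is the midpoint of FE ⇒ T = (-1, 3/2)
4. Z is the midpoint of TP ⇒ Z = (-1/2, 5/4)
5. J is the midpoint of ET ⇒ J = (-1/2, 3/4)
6. M is where the line through E parallel to ZS meets line PW ⇒ M = (-14, 15)
through J parallel to MP: direction (14, -14); meets ST at A = (1/2, -1/4)
A = S + t·(T−S) with t = 3/2

t = 3/2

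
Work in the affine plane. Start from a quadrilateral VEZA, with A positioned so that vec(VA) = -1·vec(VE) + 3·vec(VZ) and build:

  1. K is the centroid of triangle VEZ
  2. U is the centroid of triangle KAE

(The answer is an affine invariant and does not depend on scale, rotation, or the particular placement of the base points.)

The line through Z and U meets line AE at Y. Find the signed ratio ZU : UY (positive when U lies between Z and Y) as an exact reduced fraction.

ZU:UY = 5/4

Assign V = (0, 0), E = (1, 0), Z = (0, 1), A = (-1, 3) — the answer is frame-independent, so this choice is without loss of generality.
1. K is the centroid of triangle VEZ ⇒ K = (1/3, 1/3)
2. U is the centroid of triangle KAE ⇒ U = (1/9, 10/9)
line ZU meets AE at Y = (1/5, 6/5)
U = Z + t·(Y−Z) with t = 5/9, so ZU:UY = 5/9:4/9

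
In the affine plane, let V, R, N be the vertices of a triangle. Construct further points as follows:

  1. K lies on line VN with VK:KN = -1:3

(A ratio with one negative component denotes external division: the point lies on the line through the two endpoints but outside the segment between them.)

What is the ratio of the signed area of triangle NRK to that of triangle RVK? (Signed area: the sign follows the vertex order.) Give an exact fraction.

Assign V = (0, 0), R = (1, 0), N = (0, 1) — the answer is frame-independent, so this choice is without loss of generality.
1. K lies on line VN with VK:KN = -1:3 ⇒ K = (0, -1/2)
2·[NRK] = -3/2, 2·[RVK] = 1/2
[NRK]:[RVK] = -3/2:1/2 = -3

[NRK]:[RVK] = -3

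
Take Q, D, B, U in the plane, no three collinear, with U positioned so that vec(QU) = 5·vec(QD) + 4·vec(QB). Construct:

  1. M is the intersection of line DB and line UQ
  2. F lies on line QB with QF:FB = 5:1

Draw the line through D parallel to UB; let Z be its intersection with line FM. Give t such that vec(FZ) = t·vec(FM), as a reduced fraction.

Set Q = (0, 0), D = (1, 0), B = (0, 1), U = (5, 4); any affine frame gives the same invariant.
1. M is the intersection of line DB and line UQ ⇒ M = (5/9, 4/9)
2. F lies on line QB with QF:FB = 5:1 ⇒ F = (0, 5/6)
through D parallel to UB: direction (-5, -3); meets FM at Z = (43/39, 4/65)
Z = F + t·(M−F) with t = 129/65

t = 129/65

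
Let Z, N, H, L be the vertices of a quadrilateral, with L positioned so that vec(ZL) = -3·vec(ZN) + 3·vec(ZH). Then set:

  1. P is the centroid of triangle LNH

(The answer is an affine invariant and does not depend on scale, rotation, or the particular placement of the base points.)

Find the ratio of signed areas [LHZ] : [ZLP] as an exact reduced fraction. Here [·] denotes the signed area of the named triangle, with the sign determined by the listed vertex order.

[LHZ]:[ZLP] = 3/2

Set Z = (0, 0), N = (1, 0), H = (0, 1), L = (-3, 3); any affine frame gives the same invariant.
1. P is the centroid of triangle LNH ⇒ P = (-2/3, 4/3)
2·[LHZ] = -3, 2·[ZLP] = -2
[LHZ]:[ZLP] = -3:-2 = 3/2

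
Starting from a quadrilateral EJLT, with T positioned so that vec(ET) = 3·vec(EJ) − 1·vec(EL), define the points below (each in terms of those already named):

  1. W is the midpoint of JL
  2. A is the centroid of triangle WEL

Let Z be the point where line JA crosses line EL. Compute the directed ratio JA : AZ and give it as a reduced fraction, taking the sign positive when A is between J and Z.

JA:AZ = 5

Choose coordinates E = (0, 0), J = (1, 0), L = (0, 1), T = (3, -1).
1. W is the midpoint of JL ⇒ W = (1/2, 1/2)
2. A is the centroid of triangle WEL ⇒ A = (1/6, 1/2)
line JA meets EL at Z = (0, 3/5)
A = J + t·(Z−J) with t = 5/6, so JA:AZ = 5/6:1/6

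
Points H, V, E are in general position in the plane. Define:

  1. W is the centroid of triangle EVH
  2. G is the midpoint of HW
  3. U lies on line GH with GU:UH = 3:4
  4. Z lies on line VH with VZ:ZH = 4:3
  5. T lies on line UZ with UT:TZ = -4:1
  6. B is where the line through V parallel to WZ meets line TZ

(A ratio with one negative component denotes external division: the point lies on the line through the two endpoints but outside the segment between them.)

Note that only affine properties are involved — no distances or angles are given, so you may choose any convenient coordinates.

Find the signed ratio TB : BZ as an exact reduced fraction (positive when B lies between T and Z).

TB:BZ = -23/28

Choose coordinates H = (0, 0), V = (1, 0), E = (0, 1).
1. W is the centroid of triangle EVH ⇒ W = (1/3, 1/3)
2. G is the midpoint of HW ⇒ G = (1/6, 1/6)
3. U lies on line GH with GU:UH = 3:4 ⇒ U = (2/21, 2/21)
4. Z lies on line VH with VZ:ZH = 4:3 ⇒ Z = (3/7, 0)
5. T lies on line UZ with UT:TZ = -4:1 ⇒ T = (34/63, -2/63)
6. B is where the line through V parallel to WZ meets line TZ ⇒ B = (331/315, -8/45)
B = T + t·(Z−T) with t = -23/5, so TB:BZ = t:(1−t) = -23/5:28/5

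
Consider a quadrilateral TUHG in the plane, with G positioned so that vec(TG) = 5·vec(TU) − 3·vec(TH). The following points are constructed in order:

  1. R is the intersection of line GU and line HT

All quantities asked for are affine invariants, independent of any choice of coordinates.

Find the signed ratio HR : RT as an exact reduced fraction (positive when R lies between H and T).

HR:RT = 1/3

Set T = (0, 0), U = (1, 0), H = (0, 1), G = (5, -3); any affine frame gives the same invariant.
1. R is the intersection of line GU and line HT ⇒ R = (0, 3/4)
R = H + t·(T−H) with t = 1/4, so HR:RT = t:(1−t) = 1/4:3/4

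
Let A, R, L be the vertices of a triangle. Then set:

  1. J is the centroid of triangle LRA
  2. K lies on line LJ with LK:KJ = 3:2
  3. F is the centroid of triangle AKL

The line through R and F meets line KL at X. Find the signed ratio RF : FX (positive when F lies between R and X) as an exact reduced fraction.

RF:FX = -4

Choose coordinates A = (0, 0), R = (1, 0), L = (0, 1).
1. J is the centroid of triangle LRA ⇒ J = (1/3, 1/3)
2. K lies on line LJ with LK:KJ = 3:2 ⇒ K = (1/5, 3/5)
3. F is the centroid of triangle AKL ⇒ F = (1/15, 8/15)
line RF meets KL at X = (3/10, 2/5)
F = R + t·(X−R) with t = 4/3, so RF:FX = 4/3:-1/3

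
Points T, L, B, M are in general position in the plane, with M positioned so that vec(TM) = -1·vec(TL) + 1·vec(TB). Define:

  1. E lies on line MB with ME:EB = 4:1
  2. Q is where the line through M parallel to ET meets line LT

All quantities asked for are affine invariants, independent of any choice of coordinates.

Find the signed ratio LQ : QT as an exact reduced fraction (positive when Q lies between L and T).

LQ:QT = -9/4

Set T = (0, 0), L = (1, 0), B = (0, 1), M = (-1, 1); any affine frame gives the same invariant.
1. E lies on line MB with ME:EB = 4:1 ⇒ E = (-1/5, 1)
2. Q is where the line through M parallel to ET meets line LT ⇒ Q = (-4/5, 0)
Q = L + t·(T−L) with t = 9/5, so LQ:QT = t:(1−t) = 9/5:-4/5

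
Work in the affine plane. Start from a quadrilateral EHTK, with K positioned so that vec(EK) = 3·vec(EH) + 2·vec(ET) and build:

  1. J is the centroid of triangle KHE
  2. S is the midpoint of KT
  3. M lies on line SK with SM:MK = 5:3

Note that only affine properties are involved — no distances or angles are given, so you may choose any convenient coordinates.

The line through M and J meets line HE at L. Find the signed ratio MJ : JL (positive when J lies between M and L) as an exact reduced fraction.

Work in coordinates with E = (0, 0), H = (1, 0), T = (0, 1), K = (3, 2).
1. J is the centroid of triangle KHE ⇒ J = (4/3, 2/3)
2. S is the midpoint of KT ⇒ S = (3/2, 3/2)
3. M lies on line SK with SM:MK = 5:3 ⇒ M = (39/16, 29/16)
line MJ meets HE at L = (38/55, 0)
J = M + t·(L−M) with t = 55/87, so MJ:JL = 55/87:32/87

MJ:JL = 55/32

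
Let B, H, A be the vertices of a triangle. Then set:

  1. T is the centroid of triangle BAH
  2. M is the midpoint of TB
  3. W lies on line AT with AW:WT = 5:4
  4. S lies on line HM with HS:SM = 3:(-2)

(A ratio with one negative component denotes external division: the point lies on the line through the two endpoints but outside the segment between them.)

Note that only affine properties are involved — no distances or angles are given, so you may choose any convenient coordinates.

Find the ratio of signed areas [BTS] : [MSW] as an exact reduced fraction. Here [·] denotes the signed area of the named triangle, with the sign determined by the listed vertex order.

[BTS]:[MSW] = -6/7

Work in coordinates with B = (0, 0), H = (1, 0), A = (0, 1).
1. T is the centroid of triangle BAH ⇒ T = (1/3, 1/3)
2. M is the midpoint of TB ⇒ M = (1/6, 1/6)
3. W lies on line AT with AW:WT = 5:4 ⇒ W = (5/27, 17/27)
4. S lies on line HM with HS:SM = 3:(-2) ⇒ S = (-3/2, 1/2)
2·[BTS] = 2/3, 2·[MSW] = -7/9
[BTS]:[MSW] = 2/3:-7/9 = -6/7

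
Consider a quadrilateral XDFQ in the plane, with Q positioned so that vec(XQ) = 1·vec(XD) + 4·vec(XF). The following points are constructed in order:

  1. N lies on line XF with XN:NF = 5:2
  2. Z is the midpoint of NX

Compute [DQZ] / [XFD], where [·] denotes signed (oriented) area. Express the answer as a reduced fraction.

Assign X = (0, 0), D = (1, 0), F = (0, 1), Q = (1, 4) — the answer is frame-independent, so this choice is without loss of generality.
1. N lies on line XF with XN:NF = 5:2 ⇒ N = (0, 5/7)
2. Z is the midpoint of NX ⇒ Z = (0, 5/14)
2·[DQZ] = 4, 2·[XFD] = -1
[DQZ]:[XFD] = 4:-1 = -4

[DQZ]:[XFD] = -4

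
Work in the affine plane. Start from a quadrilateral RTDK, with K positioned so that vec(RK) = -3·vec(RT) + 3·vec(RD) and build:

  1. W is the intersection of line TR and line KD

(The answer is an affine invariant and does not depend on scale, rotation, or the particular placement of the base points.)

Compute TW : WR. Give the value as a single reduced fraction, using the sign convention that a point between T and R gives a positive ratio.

Choose coordinates R = (0, 0), T = (1, 0), D = (0, 1), K = (-3, 3).
1. W is the intersection of line TR and line KD ⇒ W = (3/2, 0)
W = T + t·(R−T) with t = -1/2, so TW:WR = t:(1−t) = -1/2:3/2

TW:WR = -1/3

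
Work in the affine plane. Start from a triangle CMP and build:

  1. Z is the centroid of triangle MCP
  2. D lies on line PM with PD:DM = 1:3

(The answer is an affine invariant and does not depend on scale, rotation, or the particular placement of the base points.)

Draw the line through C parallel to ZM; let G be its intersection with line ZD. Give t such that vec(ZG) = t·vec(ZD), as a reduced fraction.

Choose coordinates C = (0, 0), M = (1, 0), P = (0, 1).
1. Z is the centroid of triangle MCP ⇒ Z = (1/3, 1/3)
2. D lies on line PM with PD:DM = 1:3 ⇒ D = (1/4, 3/4)
through C parallel to ZM: direction (2/3, -1/3); meets ZD at G = (4/9, -2/9)
G = Z + t·(D−Z) with t = -4/3

t = -4/3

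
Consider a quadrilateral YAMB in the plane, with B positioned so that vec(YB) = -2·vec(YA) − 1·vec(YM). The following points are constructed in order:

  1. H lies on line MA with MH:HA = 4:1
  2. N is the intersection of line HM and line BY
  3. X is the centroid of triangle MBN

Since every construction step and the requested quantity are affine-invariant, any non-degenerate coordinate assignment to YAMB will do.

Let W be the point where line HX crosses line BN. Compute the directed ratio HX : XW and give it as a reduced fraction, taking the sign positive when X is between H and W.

Choose coordinates Y = (0, 0), A = (1, 0), M = (0, 1), B = (-2, -1).
1. H lies on line MA with MH:HA = 4:1 ⇒ H = (4/5, 1/5)
2. N is the intersection of line HM and line BY ⇒ N = (2/3, 1/3)
3. X is the centroid of triangle MBN ⇒ X = (-4/9, 1/9)
line HX meets BN at W = (1/3, 1/6)
X = H + t·(W−H) with t = 8/3, so HX:XW = 8/3:-5/3

HX:XW = -8/5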